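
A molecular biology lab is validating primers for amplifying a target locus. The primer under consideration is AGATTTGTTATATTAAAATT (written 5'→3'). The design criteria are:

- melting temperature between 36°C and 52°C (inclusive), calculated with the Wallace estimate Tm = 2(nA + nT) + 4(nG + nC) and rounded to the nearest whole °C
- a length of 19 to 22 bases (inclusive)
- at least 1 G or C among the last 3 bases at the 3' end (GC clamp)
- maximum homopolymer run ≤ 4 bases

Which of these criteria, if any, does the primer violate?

Base counts: A=8, T=10, G=2, C=0 (length 20).
Tm: Tm = 2·18 + 4·2 = 44°C ✓
length: length 20 ✓
GC clamp: 3' end ATT has 0 G/C, need ≥1 ✗
homopolymer run: longest run = 4 ✓

Fails: GC clamp.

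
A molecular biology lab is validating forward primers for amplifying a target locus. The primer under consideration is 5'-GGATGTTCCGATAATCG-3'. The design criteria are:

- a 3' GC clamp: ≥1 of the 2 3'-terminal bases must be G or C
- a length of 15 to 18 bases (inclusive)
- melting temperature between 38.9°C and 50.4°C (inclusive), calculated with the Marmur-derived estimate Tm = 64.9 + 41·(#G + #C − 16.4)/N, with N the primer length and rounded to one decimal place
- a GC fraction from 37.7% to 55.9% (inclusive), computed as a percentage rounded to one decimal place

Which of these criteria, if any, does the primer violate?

Base counts: A=4, T=5, G=5, C=3 (length 17).
GC clamp: 3' end CG has 2 G/C ✓
length: length 17 ✓
Tm: Tm = 64.9 + 41·(8 − 16.4)/17 = 44.6°C ✓
GC content: GC 8/17 = 47.1% ✓

Meets all criteria.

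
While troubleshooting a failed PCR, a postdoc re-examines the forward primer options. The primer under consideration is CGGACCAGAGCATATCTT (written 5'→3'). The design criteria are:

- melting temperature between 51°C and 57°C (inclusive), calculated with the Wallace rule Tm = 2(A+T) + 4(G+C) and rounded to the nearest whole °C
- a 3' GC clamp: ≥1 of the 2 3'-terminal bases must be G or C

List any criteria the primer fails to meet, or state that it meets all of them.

Fails: GC clamp.

Base counts: A=5, T=4, G=4, C=5 (length 18).
Tm: Tm = 2·9 + 4·9 = 54°C ✓
GC clamp: 3' end TT has 0 G/C, need ≥1 ✗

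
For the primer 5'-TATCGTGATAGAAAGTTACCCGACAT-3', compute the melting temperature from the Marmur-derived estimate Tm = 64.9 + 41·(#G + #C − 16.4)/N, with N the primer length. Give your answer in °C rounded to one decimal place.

Base counts: A=9, T=7, G=5, C=5; G+C = 10, N = 26.
Tm = 64.9 + 41·(10 − 16.4)/26 = 64.9 + -262.40/26 = 54.8°C.

54.8°C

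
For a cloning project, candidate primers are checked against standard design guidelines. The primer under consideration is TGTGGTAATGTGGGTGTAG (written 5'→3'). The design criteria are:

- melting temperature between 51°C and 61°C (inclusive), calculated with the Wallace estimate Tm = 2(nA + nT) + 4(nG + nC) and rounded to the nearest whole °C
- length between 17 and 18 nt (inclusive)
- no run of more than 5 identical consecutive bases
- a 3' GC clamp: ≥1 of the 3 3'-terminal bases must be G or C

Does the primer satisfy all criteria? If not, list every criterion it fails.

Base counts: A=3, T=7, G=9, C=0 (length 19).
Tm: Tm = 2·10 + 4·9 = 56°C ✓
length: length 19, outside 17–18 ✗
homopolymer run: longest run = 3 ✓
GC clamp: 3' end TAG has 1 G/C ✓

Fails: length.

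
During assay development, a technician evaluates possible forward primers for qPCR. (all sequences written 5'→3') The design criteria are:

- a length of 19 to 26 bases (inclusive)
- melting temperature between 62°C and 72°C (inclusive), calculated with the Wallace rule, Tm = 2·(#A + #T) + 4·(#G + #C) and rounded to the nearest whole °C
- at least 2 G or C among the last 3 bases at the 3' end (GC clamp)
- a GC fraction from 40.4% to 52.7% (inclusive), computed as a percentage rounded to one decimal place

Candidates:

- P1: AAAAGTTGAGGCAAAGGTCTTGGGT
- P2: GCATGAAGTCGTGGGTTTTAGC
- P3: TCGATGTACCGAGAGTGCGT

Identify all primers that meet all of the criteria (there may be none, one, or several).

P1 and P2.

P1 (25 nt, A=8 T=6 G=9 C=2): length 25 ✓; Tm = 2·14 + 4·11 = 72°C ✓; 3' end GGT has 2 G/C ✓; GC 11/25 = 44.0% ✓ — passes.
P2 (22 nt, A=4 T=7 G=8 C=3): length 22 ✓; Tm = 2·11 + 4·11 = 66°C ✓; 3' end AGC has 2 G/C ✓; GC 11/22 = 50.0% ✓ — passes.
P3 (20 nt, A=4 T=5 G=7 C=4): length 20 ✓; Tm = 2·9 + 4·11 = 62°C ✓; 3' end CGT has 2 G/C ✓; GC 11/20 = 55.0%, outside 40.4–52.7% ✗ — fails.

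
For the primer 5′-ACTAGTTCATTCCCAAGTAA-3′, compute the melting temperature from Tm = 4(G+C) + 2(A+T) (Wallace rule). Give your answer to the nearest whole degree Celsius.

Base counts: A=7, T=6, G=2, C=5 (length 20).
Tm = 2·(7+6) + 4·(2+5) = 2·13 + 4·7 = 26 + 28 = 54°C.

54°C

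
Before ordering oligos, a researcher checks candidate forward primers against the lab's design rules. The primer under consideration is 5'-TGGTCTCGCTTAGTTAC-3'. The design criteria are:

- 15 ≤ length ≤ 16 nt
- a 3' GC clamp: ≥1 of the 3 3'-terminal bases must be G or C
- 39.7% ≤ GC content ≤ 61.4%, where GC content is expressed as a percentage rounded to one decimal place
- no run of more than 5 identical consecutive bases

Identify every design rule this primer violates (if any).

Base counts: A=2, T=7, G=4, C=4 (length 17).
length: length 17, outside 15–16 ✗
GC clamp: 3' end TAC has 1 G/C ✓
GC content: GC 8/17 = 47.1% ✓
homopolymer run: longest run = 2 ✓

Fails: length.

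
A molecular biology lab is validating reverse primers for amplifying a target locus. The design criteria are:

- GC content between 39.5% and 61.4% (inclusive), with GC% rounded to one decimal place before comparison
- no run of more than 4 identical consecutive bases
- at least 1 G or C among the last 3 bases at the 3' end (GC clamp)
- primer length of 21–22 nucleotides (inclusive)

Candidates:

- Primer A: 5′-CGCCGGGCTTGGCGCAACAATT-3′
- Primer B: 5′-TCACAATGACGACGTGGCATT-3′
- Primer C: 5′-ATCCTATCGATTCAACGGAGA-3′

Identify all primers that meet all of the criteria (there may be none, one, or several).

Primer A (22 nt, A=4 T=4 G=7 C=7): GC 14/22 = 63.6%, outside 39.5–61.4% ✗; longest run = 3 ✓; 3' end ATT has 0 G/C, need ≥1 ✗; length 22 ✓ — fails.
Primer B (21 nt, A=6 T=5 G=5 C=5): GC 10/21 = 47.6% ✓; longest run = 2 ✓; 3' end ATT has 0 G/C, need ≥1 ✗; length 21 ✓ — fails.
Primer C (21 nt, A=7 T=5 G=4 C=5): GC 9/21 = 42.9% ✓; longest run = 2 ✓; 3' end AGA has 1 G/C ✓; length 21 ✓ — passes.

Primer C only.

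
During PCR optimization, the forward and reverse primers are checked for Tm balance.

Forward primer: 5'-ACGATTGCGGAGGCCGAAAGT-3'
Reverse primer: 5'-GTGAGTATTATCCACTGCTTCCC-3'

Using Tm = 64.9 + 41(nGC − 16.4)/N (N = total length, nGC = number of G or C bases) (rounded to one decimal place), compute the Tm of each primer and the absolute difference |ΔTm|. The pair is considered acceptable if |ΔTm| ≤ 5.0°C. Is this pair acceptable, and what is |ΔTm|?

Forward: G+C = 12, N = 21 → Tm = 64.9 + 41·(12 − 16.4)/21 = 56.3°C.
Reverse: G+C = 11, N = 23 → Tm = 64.9 + 41·(11 − 16.4)/23 = 55.3°C.
|ΔTm| = |56.3 − 55.3| = 1.0°C, ≤ 5.0°C.

|ΔTm| = 1.0°C; the pair is acceptable.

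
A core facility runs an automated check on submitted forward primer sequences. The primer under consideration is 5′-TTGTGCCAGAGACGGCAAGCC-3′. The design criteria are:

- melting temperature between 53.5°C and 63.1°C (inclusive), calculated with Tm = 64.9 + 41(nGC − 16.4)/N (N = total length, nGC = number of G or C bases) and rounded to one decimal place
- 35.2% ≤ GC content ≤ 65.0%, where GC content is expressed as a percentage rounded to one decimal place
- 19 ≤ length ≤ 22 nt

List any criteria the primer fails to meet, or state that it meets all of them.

Meets all criteria.

Base counts: A=5, T=3, G=7, C=6 (length 21).
Tm: Tm = 64.9 + 41·(13 − 16.4)/21 = 58.3°C ✓
GC content: GC 13/21 = 61.9% ✓
length: length 21 ✓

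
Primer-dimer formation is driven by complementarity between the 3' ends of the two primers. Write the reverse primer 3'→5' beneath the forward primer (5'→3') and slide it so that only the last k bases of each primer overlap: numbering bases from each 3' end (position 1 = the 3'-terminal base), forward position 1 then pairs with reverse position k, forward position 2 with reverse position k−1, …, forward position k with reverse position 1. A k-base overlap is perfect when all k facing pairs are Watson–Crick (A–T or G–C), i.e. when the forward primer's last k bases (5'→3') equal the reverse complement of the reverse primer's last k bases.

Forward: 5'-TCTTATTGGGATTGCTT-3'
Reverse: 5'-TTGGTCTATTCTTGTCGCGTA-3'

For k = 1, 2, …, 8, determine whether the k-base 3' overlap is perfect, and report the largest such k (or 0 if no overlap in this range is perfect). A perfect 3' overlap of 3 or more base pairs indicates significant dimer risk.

Last 8 bases (5'→3') — forward …GATTGCTT, reverse …GTCGCGTA.
Reverse complement of the reverse primer's last 8 bases: TACGCGAC; its first k bases are the reverse complement of the reverse primer's last k bases, so a perfect k-base overlap needs the forward primer's last k bases to equal them.
Comparing (forward last k vs required): k=1: T vs T ✓; k=2: TT vs TA ✗; k=3: CTT vs TAC ✗; k=4: GCTT vs TACG ✗; k=5: TGCTT vs TACGC ✗; k=6: TTGCTT vs TACGCG ✗; k=7: ATTGCTT vs TACGCGA ✗; k=8: GATTGCTT vs TACGCGAC ✗.
Only k = 1 is perfect, so the longest perfect 3' overlap is 1.

Longest perfect overlap: 1 complementary base pair; below the dimer-risk threshold (threshold 3).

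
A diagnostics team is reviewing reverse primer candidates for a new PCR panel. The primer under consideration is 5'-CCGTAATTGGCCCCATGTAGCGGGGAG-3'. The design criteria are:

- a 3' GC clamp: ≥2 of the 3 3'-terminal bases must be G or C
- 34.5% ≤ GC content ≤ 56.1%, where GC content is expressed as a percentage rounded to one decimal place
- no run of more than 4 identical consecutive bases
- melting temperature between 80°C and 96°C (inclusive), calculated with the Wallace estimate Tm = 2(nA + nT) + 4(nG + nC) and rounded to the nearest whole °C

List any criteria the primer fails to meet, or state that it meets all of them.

Fails: GC content.

Base counts: A=5, T=5, G=10, C=7 (length 27).
GC clamp: 3' end GAG has 2 G/C ✓
GC content: GC 17/27 = 63.0%, outside 34.5–56.1% ✗
homopolymer run: longest run = 4 ✓
Tm: Tm = 2·10 + 4·17 = 88°C ✓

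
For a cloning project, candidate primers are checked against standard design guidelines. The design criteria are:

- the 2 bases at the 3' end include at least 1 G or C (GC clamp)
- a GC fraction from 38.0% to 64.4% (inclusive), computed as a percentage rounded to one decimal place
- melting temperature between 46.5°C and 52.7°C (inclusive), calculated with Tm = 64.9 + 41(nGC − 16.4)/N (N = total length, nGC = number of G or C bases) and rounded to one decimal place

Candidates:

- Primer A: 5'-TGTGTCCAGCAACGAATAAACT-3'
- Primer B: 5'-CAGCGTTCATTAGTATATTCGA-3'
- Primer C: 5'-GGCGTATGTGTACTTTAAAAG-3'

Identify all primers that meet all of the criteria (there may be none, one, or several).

Primer A (22 nt, A=8 T=5 G=4 C=5): 3' end CT has 1 G/C ✓; GC 9/22 = 40.9% ✓; Tm = 64.9 + 41·(9 − 16.4)/22 = 51.1°C ✓ — passes.
Primer B (22 nt, A=6 T=8 G=4 C=4): 3' end GA has 1 G/C ✓; GC 8/22 = 36.4%, outside 38.0–64.4% ✗; Tm = 64.9 + 41·(8 − 16.4)/22 = 49.2°C ✓ — fails.
Primer C (21 nt, A=6 T=7 G=6 C=2): 3' end AG has 1 G/C ✓; GC 8/21 = 38.1% ✓; Tm = 64.9 + 41·(8 − 16.4)/21 = 48.5°C ✓ — passes.

Primer A and Primer C.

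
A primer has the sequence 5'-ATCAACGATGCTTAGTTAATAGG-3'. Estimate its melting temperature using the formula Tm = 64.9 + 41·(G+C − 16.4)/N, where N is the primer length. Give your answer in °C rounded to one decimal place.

Base counts: A=8, T=7, G=5, C=3; G+C = 8, N = 23.
Tm = 64.9 + 41·(8 − 16.4)/23 = 64.9 + -344.40/23 = 49.9°C.

49.9°C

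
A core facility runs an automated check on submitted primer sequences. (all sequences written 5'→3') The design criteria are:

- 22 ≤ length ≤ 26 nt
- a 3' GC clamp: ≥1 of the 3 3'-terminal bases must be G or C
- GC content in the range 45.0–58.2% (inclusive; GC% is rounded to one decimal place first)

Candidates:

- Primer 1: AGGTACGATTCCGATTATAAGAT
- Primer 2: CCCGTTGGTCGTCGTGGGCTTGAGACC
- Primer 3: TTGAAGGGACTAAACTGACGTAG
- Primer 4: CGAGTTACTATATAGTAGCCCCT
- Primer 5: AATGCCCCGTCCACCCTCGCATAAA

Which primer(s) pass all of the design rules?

None of the candidates satisfy all criteria.

Primer 1 (23 nt, A=8 T=7 G=5 C=3): length 23 ✓; 3' end GAT has 1 G/C ✓; GC 8/23 = 34.8%, outside 45.0–58.2% ✗ — fails.
Primer 2 (27 nt, A=2 T=7 G=10 C=8): length 27, outside 22–26 ✗; 3' end ACC has 2 G/C ✓; GC 18/27 = 66.7%, outside 45.0–58.2% ✗ — fails.
Primer 3 (23 nt, A=8 T=5 G=7 C=3): length 23 ✓; 3' end TAG has 1 G/C ✓; GC 10/23 = 43.5%, outside 45.0–58.2% ✗ — fails.
Primer 4 (23 nt, A=6 T=7 G=4 C=6): length 23 ✓; 3' end CCT has 2 G/C ✓; GC 10/23 = 43.5%, outside 45.0–58.2% ✗ — fails.
Primer 5 (25 nt, A=7 T=4 G=3 C=11): length 25 ✓; 3' end AAA has 0 G/C, need ≥1 ✗; GC 14/25 = 56.0% ✓ — fails.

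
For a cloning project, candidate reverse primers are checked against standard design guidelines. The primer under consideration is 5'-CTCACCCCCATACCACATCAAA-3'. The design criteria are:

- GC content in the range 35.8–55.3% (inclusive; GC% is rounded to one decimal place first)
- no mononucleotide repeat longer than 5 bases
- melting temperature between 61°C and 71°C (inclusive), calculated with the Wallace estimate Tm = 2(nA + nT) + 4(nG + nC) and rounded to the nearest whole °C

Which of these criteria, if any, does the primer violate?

Meets all criteria.

Base counts: A=8, T=3, G=0, C=11 (length 22).
GC content: GC 11/22 = 50.0% ✓
homopolymer run: longest run = 5 ✓
Tm: Tm = 2·11 + 4·11 = 66°C ✓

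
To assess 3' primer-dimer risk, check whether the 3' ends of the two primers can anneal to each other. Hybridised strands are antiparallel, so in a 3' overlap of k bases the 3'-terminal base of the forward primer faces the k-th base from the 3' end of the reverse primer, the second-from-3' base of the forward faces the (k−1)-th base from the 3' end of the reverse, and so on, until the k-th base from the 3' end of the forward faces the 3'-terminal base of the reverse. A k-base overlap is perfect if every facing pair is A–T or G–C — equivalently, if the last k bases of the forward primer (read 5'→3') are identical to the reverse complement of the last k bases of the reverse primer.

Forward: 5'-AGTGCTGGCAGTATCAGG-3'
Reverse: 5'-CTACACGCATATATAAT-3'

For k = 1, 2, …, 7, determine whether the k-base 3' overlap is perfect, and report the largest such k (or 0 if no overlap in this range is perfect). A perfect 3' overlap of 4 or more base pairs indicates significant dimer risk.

Longest perfect overlap: 0 complementary base pairs; below the dimer-risk threshold (threshold 4).

Last 7 bases (5'→3') — forward …TATCAGG, reverse …ATATAAT.
Reverse complement of the reverse primer's last 7 bases: ATTATAT; its first k bases are the reverse complement of the reverse primer's last k bases, so a perfect k-base overlap needs the forward primer's last k bases to equal them.
Comparing (forward last k vs required): k=1: G vs A ✗; k=2: GG vs AT ✗; k=3: AGG vs ATT ✗; k=4: CAGG vs ATTA ✗; k=5: TCAGG vs ATTAT ✗; k=6: ATCAGG vs ATTATA ✗; k=7: TATCAGG vs ATTATAT ✗.
No overlap length from 1 to 7 is perfect, so the longest perfect 3' overlap is 0.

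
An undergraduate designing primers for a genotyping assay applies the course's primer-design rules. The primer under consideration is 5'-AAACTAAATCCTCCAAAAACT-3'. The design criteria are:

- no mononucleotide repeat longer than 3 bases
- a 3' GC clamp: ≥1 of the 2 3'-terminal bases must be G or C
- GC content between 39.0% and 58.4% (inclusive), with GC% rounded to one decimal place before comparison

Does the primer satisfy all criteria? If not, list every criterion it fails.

Base counts: A=11, T=4, G=0, C=6 (length 21).
homopolymer run: longest run = 5, exceeds 3 ✗
GC clamp: 3' end CT has 1 G/C ✓
GC content: GC 6/21 = 28.6%, outside 39.0–58.4% ✗

Fails: homopolymer run, GC content.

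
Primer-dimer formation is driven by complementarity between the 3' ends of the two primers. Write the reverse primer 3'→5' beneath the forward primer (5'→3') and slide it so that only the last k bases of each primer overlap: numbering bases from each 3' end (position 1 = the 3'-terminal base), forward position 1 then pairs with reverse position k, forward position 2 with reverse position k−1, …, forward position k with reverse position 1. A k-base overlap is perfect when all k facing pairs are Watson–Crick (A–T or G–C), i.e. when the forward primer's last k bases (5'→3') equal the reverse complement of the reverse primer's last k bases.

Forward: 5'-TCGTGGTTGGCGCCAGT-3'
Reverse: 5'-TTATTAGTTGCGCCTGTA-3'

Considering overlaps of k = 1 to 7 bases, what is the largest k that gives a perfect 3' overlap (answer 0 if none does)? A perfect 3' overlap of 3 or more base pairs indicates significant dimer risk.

Last 7 bases (5'→3') — forward …CGCCAGT, reverse …GCCTGTA.
Reverse complement of the reverse primer's last 7 bases: TACAGGC; its first k bases are the reverse complement of the reverse primer's last k bases, so a perfect k-base overlap needs the forward primer's last k bases to equal them.
Comparing (forward last k vs required): k=1: T vs T ✓; k=2: GT vs TA ✗; k=3: AGT vs TAC ✗; k=4: CAGT vs TACA ✗; k=5: CCAGT vs TACAG ✗; k=6: GCCAGT vs TACAGG ✗; k=7: CGCCAGT vs TACAGGC ✗.
Only k = 1 is perfect, so the longest perfect 3' overlap is 1.

Longest perfect overlap: 1 complementary base pair; below the dimer-risk threshold (threshold 3).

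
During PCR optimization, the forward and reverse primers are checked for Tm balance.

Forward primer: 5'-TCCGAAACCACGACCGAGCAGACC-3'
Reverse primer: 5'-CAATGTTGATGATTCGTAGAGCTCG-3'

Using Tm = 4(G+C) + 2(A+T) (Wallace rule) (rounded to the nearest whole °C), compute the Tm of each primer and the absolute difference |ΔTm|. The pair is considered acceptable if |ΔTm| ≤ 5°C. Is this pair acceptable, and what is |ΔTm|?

|ΔTm| = 6°C; the pair is not acceptable.

Forward: A=8 T=1 G=5 C=10 → Tm = 2·9 + 4·15 = 78°C.
Reverse: A=6 T=8 G=7 C=4 → Tm = 2·14 + 4·11 = 72°C.
|ΔTm| = |78 − 72| = 6°C, > 5°C.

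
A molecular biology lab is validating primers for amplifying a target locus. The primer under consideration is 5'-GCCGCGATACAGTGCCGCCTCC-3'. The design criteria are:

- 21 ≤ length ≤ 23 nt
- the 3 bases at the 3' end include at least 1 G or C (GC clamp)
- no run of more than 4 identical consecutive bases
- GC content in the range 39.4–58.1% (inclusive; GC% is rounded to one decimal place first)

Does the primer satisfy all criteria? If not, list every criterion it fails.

Fails: GC content.

Base counts: A=3, T=3, G=6, C=10 (length 22).
length: length 22 ✓
GC clamp: 3' end TCC has 2 G/C ✓
homopolymer run: longest run = 2 ✓
GC content: GC 16/22 = 72.7%, outside 39.4–58.1% ✗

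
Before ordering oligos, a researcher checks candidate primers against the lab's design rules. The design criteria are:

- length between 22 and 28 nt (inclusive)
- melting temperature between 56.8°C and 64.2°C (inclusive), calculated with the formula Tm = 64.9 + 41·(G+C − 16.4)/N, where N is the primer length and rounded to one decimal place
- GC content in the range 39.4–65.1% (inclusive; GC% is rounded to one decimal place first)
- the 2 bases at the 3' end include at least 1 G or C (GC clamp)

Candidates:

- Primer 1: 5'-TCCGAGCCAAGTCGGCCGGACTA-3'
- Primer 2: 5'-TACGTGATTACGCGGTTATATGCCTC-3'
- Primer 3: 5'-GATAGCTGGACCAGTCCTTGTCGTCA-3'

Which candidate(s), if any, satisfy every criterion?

Primer 1 (23 nt, A=5 T=3 G=7 C=8): length 23 ✓; Tm = 64.9 + 41·(15 − 16.4)/23 = 62.4°C ✓; GC 15/23 = 65.2%, outside 39.4–65.1% ✗; 3' end TA has 0 G/C, need ≥1 ✗ — fails.
Primer 2 (26 nt, A=5 T=9 G=6 C=6): length 26 ✓; Tm = 64.9 + 41·(12 − 16.4)/26 = 58.0°C ✓; GC 12/26 = 46.2% ✓; 3' end TC has 1 G/C ✓ — passes.
Primer 3 (26 nt, A=5 T=7 G=7 C=7): length 26 ✓; Tm = 64.9 + 41·(14 − 16.4)/26 = 61.1°C ✓; GC 14/26 = 53.8% ✓; 3' end CA has 1 G/C ✓ — passes.

Primer 2 and Primer 3.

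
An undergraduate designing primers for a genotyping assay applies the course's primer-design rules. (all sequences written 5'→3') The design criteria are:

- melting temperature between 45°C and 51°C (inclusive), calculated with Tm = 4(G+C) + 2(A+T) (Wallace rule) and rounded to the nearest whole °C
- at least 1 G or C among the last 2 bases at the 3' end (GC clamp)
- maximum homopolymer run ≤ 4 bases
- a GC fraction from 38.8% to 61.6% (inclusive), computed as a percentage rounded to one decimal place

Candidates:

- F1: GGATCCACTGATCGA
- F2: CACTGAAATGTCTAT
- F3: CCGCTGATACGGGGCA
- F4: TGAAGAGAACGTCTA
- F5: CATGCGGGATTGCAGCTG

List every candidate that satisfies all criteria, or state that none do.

F1 only.

F1 (15 nt, A=4 T=3 G=4 C=4): Tm = 2·7 + 4·8 = 46°C ✓; 3' end GA has 1 G/C ✓; longest run = 2 ✓; GC 8/15 = 53.3% ✓ — passes.
F2 (15 nt, A=5 T=5 G=2 C=3): Tm = 2·10 + 4·5 = 40°C, outside 45–51°C ✗; 3' end AT has 0 G/C, need ≥1 ✗; longest run = 3 ✓; GC 5/15 = 33.3%, outside 38.8–61.6% ✗ — fails.
F3 (16 nt, A=3 T=2 G=6 C=5): Tm = 2·5 + 4·11 = 54°C, outside 45–51°C ✗; 3' end CA has 1 G/C ✓; longest run = 4 ✓; GC 11/16 = 68.8%, outside 38.8–61.6% ✗ — fails.
F4 (15 nt, A=6 T=3 G=4 C=2): Tm = 2·9 + 4·6 = 42°C, outside 45–51°C ✗; 3' end TA has 0 G/C, need ≥1 ✗; longest run = 2 ✓; GC 6/15 = 40.0% ✓ — fails.
F5 (18 nt, A=3 T=4 G=7 C=4): Tm = 2·7 + 4·11 = 58°C, outside 45–51°C ✗; 3' end TG has 1 G/C ✓; longest run = 3 ✓; GC 11/18 = 61.1% ✓ — fails.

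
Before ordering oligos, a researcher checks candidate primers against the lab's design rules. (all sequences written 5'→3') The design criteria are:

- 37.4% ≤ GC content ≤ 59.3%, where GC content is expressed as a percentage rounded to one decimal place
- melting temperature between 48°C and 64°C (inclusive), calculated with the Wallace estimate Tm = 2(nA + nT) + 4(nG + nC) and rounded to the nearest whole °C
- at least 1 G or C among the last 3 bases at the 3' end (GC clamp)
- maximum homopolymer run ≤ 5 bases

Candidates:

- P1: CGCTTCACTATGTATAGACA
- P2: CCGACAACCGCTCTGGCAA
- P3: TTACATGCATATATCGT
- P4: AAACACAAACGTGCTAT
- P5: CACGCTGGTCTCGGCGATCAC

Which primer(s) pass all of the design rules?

P1 only.

P1 (20 nt, A=6 T=6 G=3 C=5): GC 8/20 = 40.0% ✓; Tm = 2·12 + 4·8 = 56°C ✓; 3' end ACA has 1 G/C ✓; longest run = 2 ✓ — passes.
P2 (19 nt, A=5 T=2 G=4 C=8): GC 12/19 = 63.2%, outside 37.4–59.3% ✗; Tm = 2·7 + 4·12 = 62°C ✓; 3' end CAA has 1 G/C ✓; longest run = 2 ✓ — fails.
P3 (17 nt, A=5 T=7 G=2 C=3): GC 5/17 = 29.4%, outside 37.4–59.3% ✗; Tm = 2·12 + 4·5 = 44°C, outside 48–64°C ✗; 3' end CGT has 2 G/C ✓; longest run = 2 ✓ — fails.
P4 (17 nt, A=8 T=3 G=2 C=4): GC 6/17 = 35.3%, outside 37.4–59.3% ✗; Tm = 2·11 + 4·6 = 46°C, outside 48–64°C ✗; 3' end TAT has 0 G/C, need ≥1 ✗; longest run = 3 ✓ — fails.
P5 (21 nt, A=3 T=4 G=6 C=8): GC 14/21 = 66.7%, outside 37.4–59.3% ✗; Tm = 2·7 + 4·14 = 70°C, outside 48–64°C ✗; 3' end CAC has 2 G/C ✓; longest run = 2 ✓ — fails.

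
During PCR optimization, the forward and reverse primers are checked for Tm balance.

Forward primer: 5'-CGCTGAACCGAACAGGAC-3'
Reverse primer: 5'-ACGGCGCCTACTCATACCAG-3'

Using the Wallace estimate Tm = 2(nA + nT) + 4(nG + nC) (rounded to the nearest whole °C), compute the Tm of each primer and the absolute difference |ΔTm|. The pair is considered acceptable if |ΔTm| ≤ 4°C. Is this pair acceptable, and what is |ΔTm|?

|ΔTm| = 6°C; the pair is not acceptable.

Forward: A=6 T=1 G=5 C=6 → Tm = 2·7 + 4·11 = 58°C.
Reverse: A=5 T=3 G=4 C=8 → Tm = 2·8 + 4·12 = 64°C.
|ΔTm| = |58 − 64| = 6°C, > 4°C.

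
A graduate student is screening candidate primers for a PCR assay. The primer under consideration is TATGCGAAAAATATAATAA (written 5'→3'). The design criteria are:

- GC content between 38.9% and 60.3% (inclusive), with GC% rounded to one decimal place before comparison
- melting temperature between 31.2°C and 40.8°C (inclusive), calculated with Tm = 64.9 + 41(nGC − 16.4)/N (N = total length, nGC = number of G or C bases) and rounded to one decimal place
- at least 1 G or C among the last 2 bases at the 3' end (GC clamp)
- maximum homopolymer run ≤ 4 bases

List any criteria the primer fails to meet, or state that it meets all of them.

Fails: GC content, GC clamp, homopolymer run.

Base counts: A=11, T=5, G=2, C=1 (length 19).
GC content: GC 3/19 = 15.8%, outside 38.9–60.3% ✗
Tm: Tm = 64.9 + 41·(3 − 16.4)/19 = 36.0°C ✓
GC clamp: 3' end AA has 0 G/C, need ≥1 ✗
homopolymer run: longest run = 5, exceeds 4 ✗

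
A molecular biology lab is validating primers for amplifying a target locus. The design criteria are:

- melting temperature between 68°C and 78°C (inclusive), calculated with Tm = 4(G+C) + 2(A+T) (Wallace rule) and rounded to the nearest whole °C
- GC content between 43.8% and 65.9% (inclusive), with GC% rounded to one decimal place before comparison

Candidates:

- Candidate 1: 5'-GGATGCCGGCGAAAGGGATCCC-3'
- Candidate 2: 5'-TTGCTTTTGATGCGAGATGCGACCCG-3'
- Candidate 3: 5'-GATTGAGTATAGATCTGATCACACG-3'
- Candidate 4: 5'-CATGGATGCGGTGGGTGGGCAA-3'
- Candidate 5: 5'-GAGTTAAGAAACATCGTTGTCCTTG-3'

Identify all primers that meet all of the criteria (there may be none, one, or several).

Candidate 1 (22 nt, A=5 T=2 G=9 C=6): Tm = 2·7 + 4·15 = 74°C ✓; GC 15/22 = 68.2%, outside 43.8–65.9% ✗ — fails.
Candidate 2 (26 nt, A=4 T=8 G=8 C=6): Tm = 2·12 + 4·14 = 80°C, outside 68–78°C ✗; GC 14/26 = 53.8% ✓ — fails.
Candidate 3 (25 nt, A=8 T=7 G=6 C=4): Tm = 2·15 + 4·10 = 70°C ✓; GC 10/25 = 40.0%, outside 43.8–65.9% ✗ — fails.
Candidate 4 (22 nt, A=4 T=4 G=11 C=3): Tm = 2·8 + 4·14 = 72°C ✓; GC 14/22 = 63.6% ✓ — passes.
Candidate 5 (25 nt, A=7 T=8 G=6 C=4): Tm = 2·15 + 4·10 = 70°C ✓; GC 10/25 = 40.0%, outside 43.8–65.9% ✗ — fails.

Candidate 4 only.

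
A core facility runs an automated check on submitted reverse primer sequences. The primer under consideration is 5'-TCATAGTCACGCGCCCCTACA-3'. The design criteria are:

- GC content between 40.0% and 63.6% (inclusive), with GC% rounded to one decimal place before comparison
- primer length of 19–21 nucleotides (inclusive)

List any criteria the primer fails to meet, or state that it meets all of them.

Meets all criteria.

Base counts: A=5, T=4, G=3, C=9 (length 21).
GC content: GC 12/21 = 57.1% ✓
length: length 21 ✓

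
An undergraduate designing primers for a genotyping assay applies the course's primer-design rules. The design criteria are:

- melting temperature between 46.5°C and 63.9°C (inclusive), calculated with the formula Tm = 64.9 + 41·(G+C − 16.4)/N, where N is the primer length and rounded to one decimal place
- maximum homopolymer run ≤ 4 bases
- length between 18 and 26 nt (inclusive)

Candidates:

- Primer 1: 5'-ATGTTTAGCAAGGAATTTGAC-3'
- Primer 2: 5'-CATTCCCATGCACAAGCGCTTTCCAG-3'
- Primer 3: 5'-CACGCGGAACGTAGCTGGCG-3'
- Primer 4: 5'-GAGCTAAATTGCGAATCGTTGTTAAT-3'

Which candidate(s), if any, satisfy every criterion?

Primer 1 (21 nt, A=7 T=7 G=5 C=2): Tm = 64.9 + 41·(7 − 16.4)/21 = 46.5°C ✓; longest run = 3 ✓; length 21 ✓ — passes.
Primer 2 (26 nt, A=6 T=6 G=4 C=10): Tm = 64.9 + 41·(14 − 16.4)/26 = 61.1°C ✓; longest run = 3 ✓; length 26 ✓ — passes.
Primer 3 (20 nt, A=4 T=2 G=8 C=6): Tm = 64.9 + 41·(14 − 16.4)/20 = 60.0°C ✓; longest run = 2 ✓; length 20 ✓ — passes.
Primer 4 (26 nt, A=8 T=9 G=6 C=3): Tm = 64.9 + 41·(9 − 16.4)/26 = 53.2°C ✓; longest run = 3 ✓; length 26 ✓ — passes.

Primer 1, Primer 2, Primer 3 and Primer 4.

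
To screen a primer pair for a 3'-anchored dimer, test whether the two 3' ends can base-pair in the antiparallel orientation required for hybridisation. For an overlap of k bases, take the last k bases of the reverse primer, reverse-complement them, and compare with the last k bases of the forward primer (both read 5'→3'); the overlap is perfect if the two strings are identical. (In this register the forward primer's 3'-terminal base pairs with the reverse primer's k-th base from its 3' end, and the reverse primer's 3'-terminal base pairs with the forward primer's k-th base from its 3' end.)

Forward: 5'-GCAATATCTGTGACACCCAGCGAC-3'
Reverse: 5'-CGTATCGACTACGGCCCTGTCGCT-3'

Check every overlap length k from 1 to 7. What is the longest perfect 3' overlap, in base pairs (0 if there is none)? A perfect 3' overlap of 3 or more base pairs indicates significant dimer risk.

Longest perfect overlap: 6 complementary base pairs; significant dimer risk (threshold 3).

Last 7 bases (5'→3') — forward …CAGCGAC, reverse …TGTCGCT.
Reverse complement of the reverse primer's last 7 bases: AGCGACA; its first k bases are the reverse complement of the reverse primer's last k bases, so a perfect k-base overlap needs the forward primer's last k bases to equal them.
Comparing (forward last k vs required): k=1: C vs A ✗; k=2: AC vs AG ✗; k=3: GAC vs AGC ✗; k=4: CGAC vs AGCG ✗; k=5: GCGAC vs AGCGA ✗; k=6: AGCGAC vs AGCGAC ✓; k=7: CAGCGAC vs AGCGACA ✗.
Only k = 6 is perfect, so the longest perfect 3' overlap is 6.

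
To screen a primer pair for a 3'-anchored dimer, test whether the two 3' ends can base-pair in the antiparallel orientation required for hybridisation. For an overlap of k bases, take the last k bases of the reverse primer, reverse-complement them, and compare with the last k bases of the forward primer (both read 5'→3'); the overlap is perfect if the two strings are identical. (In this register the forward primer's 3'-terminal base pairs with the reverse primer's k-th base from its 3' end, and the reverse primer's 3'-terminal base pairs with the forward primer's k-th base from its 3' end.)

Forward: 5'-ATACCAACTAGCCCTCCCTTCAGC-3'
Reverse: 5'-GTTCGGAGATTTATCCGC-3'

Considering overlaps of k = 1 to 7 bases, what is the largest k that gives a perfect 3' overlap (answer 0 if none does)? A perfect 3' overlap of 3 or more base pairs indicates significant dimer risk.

Last 7 bases (5'→3') — forward …CTTCAGC, reverse …TATCCGC.
Reverse complement of the reverse primer's last 7 bases: GCGGATA; its first k bases are the reverse complement of the reverse primer's last k bases, so a perfect k-base overlap needs the forward primer's last k bases to equal them.
Comparing (forward last k vs required): k=1: C vs G ✗; k=2: GC vs GC ✓; k=3: AGC vs GCG ✗; k=4: CAGC vs GCGG ✗; k=5: TCAGC vs GCGGA ✗; k=6: TTCAGC vs GCGGAT ✗; k=7: CTTCAGC vs GCGGATA ✗.
Only k = 2 is perfect, so the longest perfect 3' overlap is 2.

Longest perfect overlap: 2 complementary base pairs; below the dimer-risk threshold (threshold 3).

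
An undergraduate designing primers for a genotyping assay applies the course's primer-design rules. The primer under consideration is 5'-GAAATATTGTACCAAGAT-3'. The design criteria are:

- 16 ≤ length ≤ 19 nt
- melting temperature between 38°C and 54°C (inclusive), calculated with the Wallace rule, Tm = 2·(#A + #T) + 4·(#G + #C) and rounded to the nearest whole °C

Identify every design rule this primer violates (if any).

Meets all criteria.

Base counts: A=8, T=5, G=3, C=2 (length 18).
length: length 18 ✓
Tm: Tm = 2·13 + 4·5 = 46°C ✓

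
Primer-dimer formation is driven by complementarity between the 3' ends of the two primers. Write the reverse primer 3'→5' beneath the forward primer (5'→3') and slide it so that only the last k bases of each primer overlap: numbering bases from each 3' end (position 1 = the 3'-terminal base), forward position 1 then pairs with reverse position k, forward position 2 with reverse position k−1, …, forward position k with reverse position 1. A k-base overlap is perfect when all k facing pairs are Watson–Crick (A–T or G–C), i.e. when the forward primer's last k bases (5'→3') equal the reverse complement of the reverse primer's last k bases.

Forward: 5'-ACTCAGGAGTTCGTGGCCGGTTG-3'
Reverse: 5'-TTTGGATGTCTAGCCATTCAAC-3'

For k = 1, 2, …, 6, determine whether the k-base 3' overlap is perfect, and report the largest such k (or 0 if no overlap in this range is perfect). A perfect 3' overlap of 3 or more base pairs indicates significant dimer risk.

Last 6 bases (5'→3') — forward …CGGTTG, reverse …TTCAAC.
Reverse complement of the reverse primer's last 6 bases: GTTGAA; its first k bases are the reverse complement of the reverse primer's last k bases, so a perfect k-base overlap needs the forward primer's last k bases to equal them.
Comparing (forward last k vs required): k=1: G vs G ✓; k=2: TG vs GT ✗; k=3: TTG vs GTT ✗; k=4: GTTG vs GTTG ✓; k=5: GGTTG vs GTTGA ✗; k=6: CGGTTG vs GTTGAA ✗.
Perfect overlaps at k = 1, 4; the largest is 4.

Longest perfect overlap: 4 complementary base pairs; significant dimer risk (threshold 3).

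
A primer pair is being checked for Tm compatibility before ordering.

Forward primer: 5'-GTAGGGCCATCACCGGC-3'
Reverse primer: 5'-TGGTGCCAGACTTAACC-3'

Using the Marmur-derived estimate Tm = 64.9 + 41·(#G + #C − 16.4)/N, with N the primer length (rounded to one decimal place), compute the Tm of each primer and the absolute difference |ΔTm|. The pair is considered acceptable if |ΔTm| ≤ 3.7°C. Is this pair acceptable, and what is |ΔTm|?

Forward: G+C = 12, N = 17 → Tm = 64.9 + 41·(12 − 16.4)/17 = 54.3°C.
Reverse: G+C = 9, N = 17 → Tm = 64.9 + 41·(9 − 16.4)/17 = 47.1°C.
|ΔTm| = |54.3 − 47.1| = 7.2°C, > 3.7°C.

|ΔTm| = 7.2°C; the pair is not acceptable.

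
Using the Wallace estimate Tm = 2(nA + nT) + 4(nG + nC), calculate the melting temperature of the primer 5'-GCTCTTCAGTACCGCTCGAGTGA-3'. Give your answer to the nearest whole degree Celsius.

Base counts: A=4, T=6, G=6, C=7 (length 23).
Tm = 2·(4+6) + 4·(6+7) = 2·10 + 4·13 = 20 + 52 = 72°C.

72°C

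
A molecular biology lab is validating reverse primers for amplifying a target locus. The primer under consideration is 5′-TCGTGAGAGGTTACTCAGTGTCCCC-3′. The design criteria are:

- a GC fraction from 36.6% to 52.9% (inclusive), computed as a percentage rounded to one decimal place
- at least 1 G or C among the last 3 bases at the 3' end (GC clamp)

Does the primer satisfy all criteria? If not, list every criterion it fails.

Base counts: A=4, T=7, G=7, C=7 (length 25).
GC content: GC 14/25 = 56.0%, outside 36.6–52.9% ✗
GC clamp: 3' end CCC has 3 G/C ✓

Fails: GC content.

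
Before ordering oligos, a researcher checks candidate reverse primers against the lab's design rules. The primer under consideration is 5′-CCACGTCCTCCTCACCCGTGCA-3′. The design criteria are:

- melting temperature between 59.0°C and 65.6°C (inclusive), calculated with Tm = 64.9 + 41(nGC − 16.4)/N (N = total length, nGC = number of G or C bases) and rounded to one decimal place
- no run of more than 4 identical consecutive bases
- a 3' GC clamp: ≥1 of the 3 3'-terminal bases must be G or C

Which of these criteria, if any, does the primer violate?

Base counts: A=3, T=4, G=3, C=12 (length 22).
Tm: Tm = 64.9 + 41·(15 − 16.4)/22 = 62.3°C ✓
homopolymer run: longest run = 3 ✓
GC clamp: 3' end GCA has 2 G/C ✓

Meets all criteria.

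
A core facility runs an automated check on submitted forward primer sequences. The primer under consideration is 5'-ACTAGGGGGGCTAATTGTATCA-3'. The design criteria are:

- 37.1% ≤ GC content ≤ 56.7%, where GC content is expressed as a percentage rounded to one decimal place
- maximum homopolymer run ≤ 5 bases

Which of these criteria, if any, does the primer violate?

Base counts: A=6, T=6, G=7, C=3 (length 22).
GC content: GC 10/22 = 45.5% ✓
homopolymer run: longest run = 6, exceeds 5 ✗

Fails: homopolymer run.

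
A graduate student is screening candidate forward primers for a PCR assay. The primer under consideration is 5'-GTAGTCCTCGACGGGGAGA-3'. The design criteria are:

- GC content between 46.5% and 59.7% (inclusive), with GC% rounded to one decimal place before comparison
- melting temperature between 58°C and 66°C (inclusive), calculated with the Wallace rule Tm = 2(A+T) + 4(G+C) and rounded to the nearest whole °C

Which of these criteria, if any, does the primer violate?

Fails: GC content.

Base counts: A=4, T=3, G=8, C=4 (length 19).
GC content: GC 12/19 = 63.2%, outside 46.5–59.7% ✗
Tm: Tm = 2·7 + 4·12 = 62°C ✓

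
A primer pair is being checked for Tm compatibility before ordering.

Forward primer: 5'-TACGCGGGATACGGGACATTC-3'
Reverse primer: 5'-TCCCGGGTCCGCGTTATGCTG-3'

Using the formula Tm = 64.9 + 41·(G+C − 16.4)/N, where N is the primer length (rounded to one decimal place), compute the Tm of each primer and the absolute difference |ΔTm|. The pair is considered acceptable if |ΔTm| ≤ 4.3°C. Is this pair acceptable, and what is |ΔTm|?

|ΔTm| = 3.9°C; the pair is acceptable.

Forward: G+C = 12, N = 21 → Tm = 64.9 + 41·(12 − 16.4)/21 = 56.3°C.
Reverse: G+C = 14, N = 21 → Tm = 64.9 + 41·(14 − 16.4)/21 = 60.2°C.
|ΔTm| = |56.3 − 60.2| = 3.9°C, ≤ 4.3°C.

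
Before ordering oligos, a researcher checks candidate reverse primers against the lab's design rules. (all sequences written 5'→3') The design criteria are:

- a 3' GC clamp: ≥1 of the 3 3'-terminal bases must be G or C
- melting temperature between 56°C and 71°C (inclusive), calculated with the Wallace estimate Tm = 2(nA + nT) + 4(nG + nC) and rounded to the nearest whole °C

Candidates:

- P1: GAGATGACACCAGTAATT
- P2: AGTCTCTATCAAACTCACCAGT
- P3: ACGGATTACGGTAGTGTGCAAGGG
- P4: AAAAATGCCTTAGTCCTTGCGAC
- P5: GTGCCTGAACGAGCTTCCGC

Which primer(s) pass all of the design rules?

P1 (18 nt, A=7 T=4 G=4 C=3): 3' end ATT has 0 G/C, need ≥1 ✗; Tm = 2·11 + 4·7 = 50°C, outside 56–71°C ✗ — fails.
P2 (22 nt, A=7 T=6 G=2 C=7): 3' end AGT has 1 G/C ✓; Tm = 2·13 + 4·9 = 62°C ✓ — passes.
P3 (24 nt, A=6 T=5 G=10 C=3): 3' end GGG has 3 G/C ✓; Tm = 2·11 + 4·13 = 74°C, outside 56–71°C ✗ — fails.
P4 (23 nt, A=7 T=6 G=4 C=6): 3' end GAC has 2 G/C ✓; Tm = 2·13 + 4·10 = 66°C ✓ — passes.
P5 (20 nt, A=3 T=4 G=6 C=7): 3' end CGC has 3 G/C ✓; Tm = 2·7 + 4·13 = 66°C ✓ — passes.

P2, P4 and P5.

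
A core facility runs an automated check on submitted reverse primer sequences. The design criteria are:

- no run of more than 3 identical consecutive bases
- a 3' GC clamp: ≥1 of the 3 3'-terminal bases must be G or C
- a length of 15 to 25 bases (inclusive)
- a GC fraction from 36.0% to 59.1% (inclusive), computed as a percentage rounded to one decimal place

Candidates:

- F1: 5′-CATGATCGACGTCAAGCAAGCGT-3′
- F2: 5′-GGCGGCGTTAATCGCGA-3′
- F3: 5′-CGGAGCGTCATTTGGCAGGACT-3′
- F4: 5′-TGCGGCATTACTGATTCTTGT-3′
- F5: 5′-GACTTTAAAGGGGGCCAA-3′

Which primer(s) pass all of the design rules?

F1, F3 and F4.

F1 (23 nt, A=7 T=4 G=6 C=6): longest run = 2 ✓; 3' end CGT has 2 G/C ✓; length 23 ✓; GC 12/23 = 52.2% ✓ — passes.
F2 (17 nt, A=3 T=3 G=7 C=4): longest run = 2 ✓; 3' end CGA has 2 G/C ✓; length 17 ✓; GC 11/17 = 64.7%, outside 36.0–59.1% ✗ — fails.
F3 (22 nt, A=4 T=5 G=8 C=5): longest run = 3 ✓; 3' end ACT has 1 G/C ✓; length 22 ✓; GC 13/22 = 59.1% ✓ — passes.
F4 (21 nt, A=3 T=9 G=5 C=4): longest run = 2 ✓; 3' end TGT has 1 G/C ✓; length 21 ✓; GC 9/21 = 42.9% ✓ — passes.
F5 (18 nt, A=6 T=3 G=6 C=3): longest run = 5, exceeds 3 ✗; 3' end CAA has 1 G/C ✓; length 18 ✓; GC 9/18 = 50.0% ✓ — fails.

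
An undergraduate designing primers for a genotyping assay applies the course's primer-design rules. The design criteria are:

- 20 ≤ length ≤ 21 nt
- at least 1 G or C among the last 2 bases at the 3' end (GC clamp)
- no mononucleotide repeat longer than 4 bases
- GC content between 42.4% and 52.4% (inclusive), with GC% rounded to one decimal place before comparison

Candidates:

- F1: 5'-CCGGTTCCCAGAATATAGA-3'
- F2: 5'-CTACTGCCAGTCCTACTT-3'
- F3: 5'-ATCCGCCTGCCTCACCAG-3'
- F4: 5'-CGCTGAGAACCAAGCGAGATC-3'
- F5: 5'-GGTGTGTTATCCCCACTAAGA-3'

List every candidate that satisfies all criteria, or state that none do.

F5 only.

F1 (19 nt, A=6 T=4 G=4 C=5): length 19, outside 20–21 ✗; 3' end GA has 1 G/C ✓; longest run = 3 ✓; GC 9/19 = 47.4% ✓ — fails.
F2 (18 nt, A=3 T=6 G=2 C=7): length 18, outside 20–21 ✗; 3' end TT has 0 G/C, need ≥1 ✗; longest run = 2 ✓; GC 9/18 = 50.0% ✓ — fails.
F3 (18 nt, A=3 T=3 G=3 C=9): length 18, outside 20–21 ✗; 3' end AG has 1 G/C ✓; longest run = 2 ✓; GC 12/18 = 66.7%, outside 42.4–52.4% ✗ — fails.
F4 (21 nt, A=7 T=2 G=6 C=6): length 21 ✓; 3' end TC has 1 G/C ✓; longest run = 2 ✓; GC 12/21 = 57.1%, outside 42.4–52.4% ✗ — fails.
F5 (21 nt, A=5 T=6 G=5 C=5): length 21 ✓; 3' end GA has 1 G/C ✓; longest run = 4 ✓; GC 10/21 = 47.6% ✓ — passes.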